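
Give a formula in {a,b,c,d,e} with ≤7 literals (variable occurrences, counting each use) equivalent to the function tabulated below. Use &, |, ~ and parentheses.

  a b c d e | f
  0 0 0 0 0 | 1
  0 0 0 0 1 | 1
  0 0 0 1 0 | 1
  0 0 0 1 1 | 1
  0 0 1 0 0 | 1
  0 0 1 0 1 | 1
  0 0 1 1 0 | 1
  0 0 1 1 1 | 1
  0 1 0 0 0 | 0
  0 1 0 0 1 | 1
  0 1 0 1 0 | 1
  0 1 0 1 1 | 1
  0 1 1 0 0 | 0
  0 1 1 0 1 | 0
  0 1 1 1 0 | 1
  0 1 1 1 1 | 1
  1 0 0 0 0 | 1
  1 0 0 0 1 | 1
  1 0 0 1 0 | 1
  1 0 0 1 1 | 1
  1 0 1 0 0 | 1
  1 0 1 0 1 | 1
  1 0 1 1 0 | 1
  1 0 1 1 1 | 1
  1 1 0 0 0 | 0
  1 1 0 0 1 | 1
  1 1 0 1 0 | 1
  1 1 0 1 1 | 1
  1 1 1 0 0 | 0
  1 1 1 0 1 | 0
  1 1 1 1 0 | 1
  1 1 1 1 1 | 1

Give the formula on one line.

  (b & e) = 00000000010101010000000001010101
  ((b & e) | d) = 00110011011101110011001101110111
  ~c = 11110000111100001111000011110000
  ~d = 11001100110011001100110011001100
  (~c & ~d) = 11000000110000001100000011000000
  (((b & e) | d) & (~c & ~d)) = 00000000010000000000000001000000
  ~b = 11111111000000001111111100000000
  ((((b & e) | d) & (~c & ~d)) | ~b) = 11111111010000001111111101000000
  (d | ((((b & e) | d) & (~c & ~d)) | ~b)) = 11111111011100111111111101110011

(d | ((((b & e) | d) & (~c & ~d)) | ~b))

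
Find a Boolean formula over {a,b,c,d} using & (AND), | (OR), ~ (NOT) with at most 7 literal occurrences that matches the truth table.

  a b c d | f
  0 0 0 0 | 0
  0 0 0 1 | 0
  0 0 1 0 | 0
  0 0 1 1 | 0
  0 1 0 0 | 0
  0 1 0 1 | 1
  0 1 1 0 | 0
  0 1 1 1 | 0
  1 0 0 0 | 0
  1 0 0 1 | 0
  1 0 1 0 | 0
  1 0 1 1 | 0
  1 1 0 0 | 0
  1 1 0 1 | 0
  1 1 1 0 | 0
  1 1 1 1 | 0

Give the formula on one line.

  ~c = 1100110011001100
  (~c & b) = 0000110000001100
  ~d = 1010101010101010
  ~a = 1111111100000000
  (~d | ~a) = 1111111110101010
  ((~c & b) & (~d | ~a)) = 0000110000001000
  (d & ((~c & b) & (~d | ~a))) = 0000010000000000

(d & ((~c & b) & (~d | ~a)))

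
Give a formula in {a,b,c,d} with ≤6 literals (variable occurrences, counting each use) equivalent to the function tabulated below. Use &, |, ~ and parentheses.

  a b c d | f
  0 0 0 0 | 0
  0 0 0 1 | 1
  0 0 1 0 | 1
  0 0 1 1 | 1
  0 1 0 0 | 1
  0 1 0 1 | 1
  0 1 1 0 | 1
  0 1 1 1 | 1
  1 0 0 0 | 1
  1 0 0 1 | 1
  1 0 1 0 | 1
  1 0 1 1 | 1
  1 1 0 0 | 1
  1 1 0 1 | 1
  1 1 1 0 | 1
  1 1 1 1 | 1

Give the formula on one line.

(((c | d) | b) | a)

  (c | d) = 0111011101110111
  ((c | d) | b) = 0111111101111111
  (((c | d) | b) | a) = 0111111111111111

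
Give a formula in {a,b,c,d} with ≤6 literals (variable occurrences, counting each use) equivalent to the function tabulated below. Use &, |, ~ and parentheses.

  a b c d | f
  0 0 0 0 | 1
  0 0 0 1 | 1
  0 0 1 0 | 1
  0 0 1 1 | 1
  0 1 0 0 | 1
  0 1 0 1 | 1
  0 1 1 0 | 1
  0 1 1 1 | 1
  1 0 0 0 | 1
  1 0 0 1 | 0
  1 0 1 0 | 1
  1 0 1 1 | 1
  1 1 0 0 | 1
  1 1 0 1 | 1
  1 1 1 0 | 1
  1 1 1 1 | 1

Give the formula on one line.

  ~d = 1010101010101010
  ~a = 1111111100000000
  (~a & d) = 0101010100000000
  (~d | (~a & d)) = 1111111110101010
  ((~d | (~a & d)) | b) = 1111111110101111
  (c | b) = 0011111100111111
  (((~d | (~a & d)) | b) | (c | b)) = 1111111110111111

(((~d | (~a & d)) | b) | (c | b))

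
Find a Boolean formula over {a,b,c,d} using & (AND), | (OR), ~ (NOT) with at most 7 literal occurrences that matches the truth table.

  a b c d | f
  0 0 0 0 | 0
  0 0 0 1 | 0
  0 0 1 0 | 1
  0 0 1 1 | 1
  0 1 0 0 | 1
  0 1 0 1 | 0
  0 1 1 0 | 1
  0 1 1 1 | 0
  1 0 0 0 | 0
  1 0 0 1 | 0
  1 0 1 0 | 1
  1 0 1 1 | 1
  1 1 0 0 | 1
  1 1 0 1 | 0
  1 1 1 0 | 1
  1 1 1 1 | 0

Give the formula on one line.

  ~d = 1010101010101010
  (~d & b) = 0000101000001010
  ~b = 1111000011110000
  ~c = 1100110011001100
  (~b | ~c) = 1111110011111100
  (c & (~b | ~c)) = 0011000000110000
  ((~d & b) | (c & (~b | ~c))) = 0011101000111010

((~d & b) | (c & (~b | ~c)))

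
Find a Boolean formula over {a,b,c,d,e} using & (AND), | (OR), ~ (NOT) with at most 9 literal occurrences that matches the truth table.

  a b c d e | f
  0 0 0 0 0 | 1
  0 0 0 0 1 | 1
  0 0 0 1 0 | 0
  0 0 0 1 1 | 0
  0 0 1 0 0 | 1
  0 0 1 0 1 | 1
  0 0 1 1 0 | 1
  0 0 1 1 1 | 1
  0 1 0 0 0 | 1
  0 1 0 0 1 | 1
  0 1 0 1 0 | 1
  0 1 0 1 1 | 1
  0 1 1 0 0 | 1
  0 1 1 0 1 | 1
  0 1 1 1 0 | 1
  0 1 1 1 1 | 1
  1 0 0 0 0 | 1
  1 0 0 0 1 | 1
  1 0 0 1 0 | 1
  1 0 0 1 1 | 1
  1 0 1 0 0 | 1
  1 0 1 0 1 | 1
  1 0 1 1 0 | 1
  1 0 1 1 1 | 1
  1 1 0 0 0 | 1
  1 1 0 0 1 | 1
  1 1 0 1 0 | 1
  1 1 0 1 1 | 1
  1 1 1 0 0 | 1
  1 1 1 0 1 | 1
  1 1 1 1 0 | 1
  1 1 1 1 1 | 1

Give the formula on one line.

  (c | b) = 00001111111111110000111111111111
  ~d = 11001100110011001100110011001100
  (e | ~d) = 11011101110111011101110111011101
  ~c = 11110000111100001111000011110000
  ((e | ~d) | ~c) = 11111101111111011111110111111101
  ~b = 11111111000000001111111100000000
  (((e | ~d) | ~c) | ~b) = 11111111111111011111111111111101
  ((c | b) & (((e | ~d) | ~c) | ~b)) = 00001111111111010000111111111101
  (c | ((c | b) & (((e | ~d) | ~c) | ~b))) = 00001111111111110000111111111111
  (a | ~d) = 11001100110011001111111111111111
  ((c | ((c | b) & (((e | ~d) | ~c) | ~b))) | (a | ~d)) = 11001111111111111111111111111111

((c | ((c | b) & (((e | ~d) | ~c) | ~b))) | (a | ~d))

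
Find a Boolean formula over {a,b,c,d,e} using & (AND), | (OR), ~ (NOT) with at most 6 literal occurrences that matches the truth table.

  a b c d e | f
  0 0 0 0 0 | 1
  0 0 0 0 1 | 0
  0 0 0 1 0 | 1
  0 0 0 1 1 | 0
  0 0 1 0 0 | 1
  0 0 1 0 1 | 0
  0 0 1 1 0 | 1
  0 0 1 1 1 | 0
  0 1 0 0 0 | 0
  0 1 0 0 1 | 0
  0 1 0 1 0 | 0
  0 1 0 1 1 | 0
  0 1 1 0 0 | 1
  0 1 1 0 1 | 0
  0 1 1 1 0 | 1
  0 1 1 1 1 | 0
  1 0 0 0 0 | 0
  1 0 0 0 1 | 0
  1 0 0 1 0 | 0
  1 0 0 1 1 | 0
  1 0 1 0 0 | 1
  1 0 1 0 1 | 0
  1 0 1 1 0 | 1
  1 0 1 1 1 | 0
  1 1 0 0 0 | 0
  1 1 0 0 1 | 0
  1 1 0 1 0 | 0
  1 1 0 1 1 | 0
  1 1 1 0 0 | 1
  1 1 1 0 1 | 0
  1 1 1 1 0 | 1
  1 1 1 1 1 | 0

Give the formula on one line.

(~e & ((c | ~b) & (c | ~a)))

  ~e = 10101010101010101010101010101010
  ~b = 11111111000000001111111100000000
  (c | ~b) = 11111111000011111111111100001111
  ~a = 11111111111111110000000000000000
  (c | ~a) = 11111111111111110000111100001111
  ((c | ~b) & (c | ~a)) = 11111111000011110000111100001111
  (~e & ((c | ~b) & (c | ~a))) = 10101010000010100000101000001010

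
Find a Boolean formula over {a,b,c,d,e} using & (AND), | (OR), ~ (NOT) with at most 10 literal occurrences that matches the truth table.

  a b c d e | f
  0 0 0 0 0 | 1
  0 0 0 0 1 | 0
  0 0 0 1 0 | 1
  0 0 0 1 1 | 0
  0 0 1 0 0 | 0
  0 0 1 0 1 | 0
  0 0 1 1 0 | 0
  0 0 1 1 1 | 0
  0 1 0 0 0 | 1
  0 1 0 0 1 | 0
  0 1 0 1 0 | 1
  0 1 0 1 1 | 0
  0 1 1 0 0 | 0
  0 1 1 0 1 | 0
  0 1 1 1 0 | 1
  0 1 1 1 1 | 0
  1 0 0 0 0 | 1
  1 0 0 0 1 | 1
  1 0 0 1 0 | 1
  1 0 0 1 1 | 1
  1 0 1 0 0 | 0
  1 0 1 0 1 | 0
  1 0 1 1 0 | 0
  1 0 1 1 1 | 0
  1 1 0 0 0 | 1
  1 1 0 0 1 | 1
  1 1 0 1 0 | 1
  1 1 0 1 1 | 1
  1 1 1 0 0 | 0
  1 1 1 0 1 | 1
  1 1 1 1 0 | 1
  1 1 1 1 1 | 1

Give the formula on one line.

((~c | b) & ((e | (~c | d)) & (a | ~e)))

  ~c = 11110000111100001111000011110000
  (~c | b) = 11110000111111111111000011111111
  (~c | d) = 11110011111100111111001111110011
  (e | (~c | d)) = 11110111111101111111011111110111
  ~e = 10101010101010101010101010101010
  (a | ~e) = 10101010101010101111111111111111
  ((e | (~c | d)) & (a | ~e)) = 10100010101000101111011111110111
  ((~c | b) & ((e | (~c | d)) & (a | ~e))) = 10100000101000101111000011110111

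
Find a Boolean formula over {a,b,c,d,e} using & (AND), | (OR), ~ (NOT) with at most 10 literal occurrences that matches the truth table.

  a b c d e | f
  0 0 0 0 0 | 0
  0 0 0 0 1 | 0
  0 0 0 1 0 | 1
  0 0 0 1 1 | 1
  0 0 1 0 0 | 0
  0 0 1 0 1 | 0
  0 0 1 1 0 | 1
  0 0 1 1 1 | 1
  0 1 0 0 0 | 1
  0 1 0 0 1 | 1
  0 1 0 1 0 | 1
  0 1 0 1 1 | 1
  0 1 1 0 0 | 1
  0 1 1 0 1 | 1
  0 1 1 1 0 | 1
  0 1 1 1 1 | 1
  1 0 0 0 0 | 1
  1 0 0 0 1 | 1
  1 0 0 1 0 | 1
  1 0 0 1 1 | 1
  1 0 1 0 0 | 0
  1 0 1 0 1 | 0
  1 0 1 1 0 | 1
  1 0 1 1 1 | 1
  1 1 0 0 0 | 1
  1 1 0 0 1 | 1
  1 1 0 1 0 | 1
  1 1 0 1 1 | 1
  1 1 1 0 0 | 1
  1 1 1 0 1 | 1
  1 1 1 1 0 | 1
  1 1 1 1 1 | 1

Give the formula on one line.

((a & ((d | ~c) & ~d)) | ((~b & d) | b))

  ~c = 11110000111100001111000011110000
  (d | ~c) = 11110011111100111111001111110011
  ~d = 11001100110011001100110011001100
  ((d | ~c) & ~d) = 11000000110000001100000011000000
  (a & ((d | ~c) & ~d)) = 00000000000000001100000011000000
  ~b = 11111111000000001111111100000000
  (~b & d) = 00110011000000000011001100000000
  ((~b & d) | b) = 00110011111111110011001111111111
  ((a & ((d | ~c) & ~d)) | ((~b & d) | b)) = 00110011111111111111001111111111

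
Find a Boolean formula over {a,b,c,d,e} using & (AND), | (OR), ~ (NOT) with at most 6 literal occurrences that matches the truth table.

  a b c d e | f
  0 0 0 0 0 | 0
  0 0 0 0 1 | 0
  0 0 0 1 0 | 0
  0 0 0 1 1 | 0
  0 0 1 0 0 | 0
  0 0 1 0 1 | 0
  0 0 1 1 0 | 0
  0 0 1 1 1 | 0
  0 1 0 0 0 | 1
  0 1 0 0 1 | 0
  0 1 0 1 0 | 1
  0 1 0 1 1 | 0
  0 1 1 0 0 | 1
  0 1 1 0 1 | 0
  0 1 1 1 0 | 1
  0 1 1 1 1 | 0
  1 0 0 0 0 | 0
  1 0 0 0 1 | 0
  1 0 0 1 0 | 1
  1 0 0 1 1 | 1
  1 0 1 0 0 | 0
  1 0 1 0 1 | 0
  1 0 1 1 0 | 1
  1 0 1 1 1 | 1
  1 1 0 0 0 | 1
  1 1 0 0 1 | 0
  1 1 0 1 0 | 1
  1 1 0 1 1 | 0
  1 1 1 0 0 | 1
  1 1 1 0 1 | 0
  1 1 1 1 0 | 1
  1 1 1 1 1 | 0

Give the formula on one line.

  ~e = 10101010101010101010101010101010
  (~e & b) = 00000000101010100000000010101010
  ~b = 11111111000000001111111100000000
  (~b & a) = 00000000000000001111111100000000
  (d & (~b & a)) = 00000000000000000011001100000000
  ((~e & b) | (d & (~b & a))) = 00000000101010100011001110101010

((~e & b) | (d & (~b & a)))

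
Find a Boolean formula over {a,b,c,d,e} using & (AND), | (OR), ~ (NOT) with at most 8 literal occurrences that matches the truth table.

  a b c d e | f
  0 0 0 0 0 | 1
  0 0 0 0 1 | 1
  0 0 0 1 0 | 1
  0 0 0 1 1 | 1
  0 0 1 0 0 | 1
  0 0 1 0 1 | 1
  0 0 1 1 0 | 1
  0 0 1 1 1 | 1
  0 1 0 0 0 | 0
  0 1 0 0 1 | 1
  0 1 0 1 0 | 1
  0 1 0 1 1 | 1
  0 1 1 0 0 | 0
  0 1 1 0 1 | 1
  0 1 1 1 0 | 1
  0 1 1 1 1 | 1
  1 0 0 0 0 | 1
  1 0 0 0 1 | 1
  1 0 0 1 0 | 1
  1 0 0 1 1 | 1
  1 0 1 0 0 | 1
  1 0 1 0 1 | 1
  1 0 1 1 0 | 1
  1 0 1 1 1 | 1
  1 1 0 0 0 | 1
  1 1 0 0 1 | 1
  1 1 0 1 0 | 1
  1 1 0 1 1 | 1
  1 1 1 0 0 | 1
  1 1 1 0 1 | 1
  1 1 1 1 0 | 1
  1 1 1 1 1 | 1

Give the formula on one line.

(((~b | (b & a)) | d) | e)

  ~b = 11111111000000001111111100000000
  (b & a) = 00000000000000000000000011111111
  (~b | (b & a)) = 11111111000000001111111111111111
  ((~b | (b & a)) | d) = 11111111001100111111111111111111
  (((~b | (b & a)) | d) | e) = 11111111011101111111111111111111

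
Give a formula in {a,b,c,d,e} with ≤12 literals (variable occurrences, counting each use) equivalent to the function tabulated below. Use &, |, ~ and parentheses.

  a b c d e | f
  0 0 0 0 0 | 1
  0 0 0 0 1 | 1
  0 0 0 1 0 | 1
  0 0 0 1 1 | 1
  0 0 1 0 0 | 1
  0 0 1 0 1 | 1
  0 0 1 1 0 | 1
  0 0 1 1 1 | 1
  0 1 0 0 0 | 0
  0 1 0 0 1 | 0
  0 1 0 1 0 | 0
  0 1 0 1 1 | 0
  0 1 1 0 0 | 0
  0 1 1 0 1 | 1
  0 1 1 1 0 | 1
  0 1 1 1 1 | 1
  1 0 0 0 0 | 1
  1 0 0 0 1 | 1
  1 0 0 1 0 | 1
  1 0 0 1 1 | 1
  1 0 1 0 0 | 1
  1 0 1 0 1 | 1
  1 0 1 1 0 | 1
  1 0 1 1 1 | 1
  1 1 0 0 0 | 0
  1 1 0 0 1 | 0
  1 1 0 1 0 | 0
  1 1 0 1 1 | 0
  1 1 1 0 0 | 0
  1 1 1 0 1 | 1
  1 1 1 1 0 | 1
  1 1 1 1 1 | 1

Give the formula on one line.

  (e & c) = 00000101000001010000010100000101
  ~b = 11111111000000001111111100000000
  ~a = 11111111111111110000000000000000
  (~a | e) = 11111111111111110101010101010101
  (~b | (~a | e)) = 11111111111111111111111101010101
  ~d = 11001100110011001100110011001100
  ((~b | (~a | e)) & ~d) = 11001100110011001100110001000100
  (c | ((~b | (~a | e)) & ~d)) = 11001111110011111100111101001111
  ((c | ((~b | (~a | e)) & ~d)) & d) = 00000011000000110000001100000011
  (((c | ((~b | (~a | e)) & ~d)) & d) | ~b) = 11111111000000111111111100000011
  ((e & c) | (((c | ((~b | (~a | e)) & ~d)) & d) | ~b)) = 11111111000001111111111100000111

((e & c) | (((c | ((~b | (~a | e)) & ~d)) & d) | ~b))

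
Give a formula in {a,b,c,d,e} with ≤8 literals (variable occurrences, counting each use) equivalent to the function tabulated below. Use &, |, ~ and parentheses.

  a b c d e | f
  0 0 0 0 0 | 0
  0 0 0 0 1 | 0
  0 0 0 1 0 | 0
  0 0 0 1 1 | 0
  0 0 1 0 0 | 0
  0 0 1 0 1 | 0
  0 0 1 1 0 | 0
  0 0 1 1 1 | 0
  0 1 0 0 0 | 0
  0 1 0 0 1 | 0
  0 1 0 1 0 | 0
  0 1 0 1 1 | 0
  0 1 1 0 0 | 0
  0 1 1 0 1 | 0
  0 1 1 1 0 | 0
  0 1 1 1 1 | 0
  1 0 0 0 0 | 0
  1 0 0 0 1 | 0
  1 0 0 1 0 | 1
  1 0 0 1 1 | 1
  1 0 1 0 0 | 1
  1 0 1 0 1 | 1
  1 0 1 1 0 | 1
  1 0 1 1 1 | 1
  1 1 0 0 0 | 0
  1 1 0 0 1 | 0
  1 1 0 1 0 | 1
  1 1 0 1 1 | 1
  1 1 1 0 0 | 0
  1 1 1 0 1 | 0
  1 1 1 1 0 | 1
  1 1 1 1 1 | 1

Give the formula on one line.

((d | ((d | ~b) & c)) & a)

  ~b = 11111111000000001111111100000000
  (d | ~b) = 11111111001100111111111100110011
  ((d | ~b) & c) = 00001111000000110000111100000011
  (d | ((d | ~b) & c)) = 00111111001100110011111100110011
  ((d | ((d | ~b) & c)) & a) = 00000000000000000011111100110011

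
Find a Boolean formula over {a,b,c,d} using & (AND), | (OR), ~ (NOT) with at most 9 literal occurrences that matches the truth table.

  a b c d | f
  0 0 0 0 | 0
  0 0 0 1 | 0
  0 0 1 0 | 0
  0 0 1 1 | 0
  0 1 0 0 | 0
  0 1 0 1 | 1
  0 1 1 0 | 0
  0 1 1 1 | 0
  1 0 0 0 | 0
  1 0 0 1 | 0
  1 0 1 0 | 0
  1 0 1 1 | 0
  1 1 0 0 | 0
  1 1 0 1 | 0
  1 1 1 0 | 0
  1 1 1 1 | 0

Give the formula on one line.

(((b & ~c) | ((a & d) & c)) & (~a & d))

  ~c = 1100110011001100
  (b & ~c) = 0000110000001100
  (a & d) = 0000000001010101
  ((a & d) & c) = 0000000000010001
  ((b & ~c) | ((a & d) & c)) = 0000110000011101
  ~a = 1111111100000000
  (~a & d) = 0101010100000000
  (((b & ~c) | ((a & d) & c)) & (~a & d)) = 0000010000000000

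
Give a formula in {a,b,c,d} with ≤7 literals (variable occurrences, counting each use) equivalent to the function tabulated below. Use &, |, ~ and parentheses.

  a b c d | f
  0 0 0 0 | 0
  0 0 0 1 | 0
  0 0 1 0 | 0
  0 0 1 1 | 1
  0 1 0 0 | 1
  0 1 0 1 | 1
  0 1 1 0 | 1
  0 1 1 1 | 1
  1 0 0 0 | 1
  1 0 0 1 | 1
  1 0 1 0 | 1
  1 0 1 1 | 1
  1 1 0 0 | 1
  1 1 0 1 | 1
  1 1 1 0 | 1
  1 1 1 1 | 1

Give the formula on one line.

(b | (a | (d & c)))

  (d & c) = 0001000100010001
  (a | (d & c)) = 0001000111111111
  (b | (a | (d & c))) = 0001111111111111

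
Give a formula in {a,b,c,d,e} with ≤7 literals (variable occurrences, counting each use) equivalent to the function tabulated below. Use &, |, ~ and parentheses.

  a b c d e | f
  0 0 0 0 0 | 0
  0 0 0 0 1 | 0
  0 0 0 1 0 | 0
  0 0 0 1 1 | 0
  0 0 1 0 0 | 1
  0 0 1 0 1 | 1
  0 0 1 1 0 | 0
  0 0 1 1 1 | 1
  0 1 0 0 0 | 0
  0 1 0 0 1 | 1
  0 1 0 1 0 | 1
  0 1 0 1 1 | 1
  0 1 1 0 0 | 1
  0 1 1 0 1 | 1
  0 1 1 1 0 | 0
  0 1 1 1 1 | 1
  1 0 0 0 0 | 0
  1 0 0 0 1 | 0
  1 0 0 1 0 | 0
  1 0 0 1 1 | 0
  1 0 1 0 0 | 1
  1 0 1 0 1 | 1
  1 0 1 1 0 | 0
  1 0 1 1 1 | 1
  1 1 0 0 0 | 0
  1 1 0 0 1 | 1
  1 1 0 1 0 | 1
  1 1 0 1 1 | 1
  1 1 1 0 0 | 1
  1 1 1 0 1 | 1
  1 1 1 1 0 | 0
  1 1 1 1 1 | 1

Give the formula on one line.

(((~d | e) | ~c) & ((b & (e | d)) | c))

  ~d = 11001100110011001100110011001100
  (~d | e) = 11011101110111011101110111011101
  ~c = 11110000111100001111000011110000
  ((~d | e) | ~c) = 11111101111111011111110111111101
  (e | d) = 01110111011101110111011101110111
  (b & (e | d)) = 00000000011101110000000001110111
  ((b & (e | d)) | c) = 00001111011111110000111101111111
  (((~d | e) | ~c) & ((b & (e | d)) | c)) = 00001101011111010000110101111101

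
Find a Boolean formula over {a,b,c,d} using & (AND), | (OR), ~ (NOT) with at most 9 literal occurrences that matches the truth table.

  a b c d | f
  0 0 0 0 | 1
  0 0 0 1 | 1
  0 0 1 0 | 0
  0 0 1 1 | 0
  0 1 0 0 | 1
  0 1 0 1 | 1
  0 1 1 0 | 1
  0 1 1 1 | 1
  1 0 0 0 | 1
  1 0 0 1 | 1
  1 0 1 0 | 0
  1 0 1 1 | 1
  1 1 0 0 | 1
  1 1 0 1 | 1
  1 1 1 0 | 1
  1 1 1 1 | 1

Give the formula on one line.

  ~c = 1100110011001100
  (~c | b) = 1100111111001111
  ~b = 1111000011110000
  (d & a) = 0000000001010101
  (~b | (d & a)) = 1111000011110101
  ((~b | (d & a)) & d) = 0101000001010101
  (((~b | (d & a)) & d) & a) = 0000000001010101
  ((~c | b) | (((~b | (d & a)) & d) & a)) = 1100111111011111

((~c | b) | (((~b | (d & a)) & d) & a))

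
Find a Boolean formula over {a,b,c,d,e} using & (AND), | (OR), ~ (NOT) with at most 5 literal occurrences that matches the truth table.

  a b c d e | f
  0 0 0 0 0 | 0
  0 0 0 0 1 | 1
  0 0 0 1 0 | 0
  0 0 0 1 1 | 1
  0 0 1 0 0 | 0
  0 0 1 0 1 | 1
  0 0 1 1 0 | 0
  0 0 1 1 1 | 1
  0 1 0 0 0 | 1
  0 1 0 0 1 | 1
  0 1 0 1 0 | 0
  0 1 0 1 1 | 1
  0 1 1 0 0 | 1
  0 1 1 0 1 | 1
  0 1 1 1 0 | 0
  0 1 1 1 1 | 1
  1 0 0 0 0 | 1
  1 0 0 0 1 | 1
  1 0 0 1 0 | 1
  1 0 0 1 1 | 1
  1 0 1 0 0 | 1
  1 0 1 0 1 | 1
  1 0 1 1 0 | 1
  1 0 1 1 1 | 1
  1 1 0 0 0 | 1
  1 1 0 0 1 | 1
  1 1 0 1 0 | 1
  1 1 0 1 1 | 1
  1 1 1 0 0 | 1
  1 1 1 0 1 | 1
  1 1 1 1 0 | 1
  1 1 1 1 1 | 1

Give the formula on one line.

(((~d | a) & (b | a)) | e)

  ~d = 11001100110011001100110011001100
  (~d | a) = 11001100110011001111111111111111
  (b | a) = 00000000111111111111111111111111
  ((~d | a) & (b | a)) = 00000000110011001111111111111111
  (((~d | a) & (b | a)) | e) = 01010101110111011111111111111111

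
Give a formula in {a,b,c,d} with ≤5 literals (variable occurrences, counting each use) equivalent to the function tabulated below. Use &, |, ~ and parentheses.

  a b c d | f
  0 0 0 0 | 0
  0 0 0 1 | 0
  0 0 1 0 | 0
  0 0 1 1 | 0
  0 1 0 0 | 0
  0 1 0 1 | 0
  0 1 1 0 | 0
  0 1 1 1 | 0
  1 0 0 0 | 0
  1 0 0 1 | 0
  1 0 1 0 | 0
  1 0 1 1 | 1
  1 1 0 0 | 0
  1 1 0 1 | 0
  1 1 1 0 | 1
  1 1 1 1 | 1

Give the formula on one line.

((a & ((c & d) | b)) & c)

  (c & d) = 0001000100010001
  ((c & d) | b) = 0001111100011111
  (a & ((c & d) | b)) = 0000000000011111
  ((a & ((c & d) | b)) & c) = 0000000000010011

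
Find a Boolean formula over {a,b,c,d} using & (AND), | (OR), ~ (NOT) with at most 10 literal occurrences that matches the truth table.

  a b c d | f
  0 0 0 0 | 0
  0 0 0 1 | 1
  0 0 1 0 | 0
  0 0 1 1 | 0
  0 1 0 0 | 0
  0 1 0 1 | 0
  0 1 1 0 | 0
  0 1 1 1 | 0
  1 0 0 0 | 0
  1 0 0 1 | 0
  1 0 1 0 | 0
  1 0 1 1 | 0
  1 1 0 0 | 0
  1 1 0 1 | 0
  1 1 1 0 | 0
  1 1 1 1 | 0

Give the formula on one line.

  (d | a) = 0101010111111111
  ~a = 1111111100000000
  (a & c) = 0000000000110011
  (~a | (a & c)) = 1111111100110011
  ((d | a) & (~a | (a & c))) = 0101010100110011
  ~c = 1100110011001100
  (((d | a) & (~a | (a & c))) & ~c) = 0100010000000000
  ~b = 1111000011110000
  ((((d | a) & (~a | (a & c))) & ~c) & ~b) = 0100000000000000

((((d | a) & (~a | (a & c))) & ~c) & ~b)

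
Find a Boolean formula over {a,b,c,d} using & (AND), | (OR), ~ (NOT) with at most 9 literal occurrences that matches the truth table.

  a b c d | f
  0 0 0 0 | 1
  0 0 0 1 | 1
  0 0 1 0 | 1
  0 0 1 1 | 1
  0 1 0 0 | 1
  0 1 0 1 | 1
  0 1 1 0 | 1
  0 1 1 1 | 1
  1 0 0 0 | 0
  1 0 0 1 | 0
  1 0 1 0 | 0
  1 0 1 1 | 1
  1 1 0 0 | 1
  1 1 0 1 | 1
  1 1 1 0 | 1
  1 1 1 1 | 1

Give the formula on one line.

((((b & ~a) | c) & d) | (b | ~a))

  ~a = 1111111100000000
  (b & ~a) = 0000111100000000
  ((b & ~a) | c) = 0011111100110011
  (((b & ~a) | c) & d) = 0001010100010001
  (b | ~a) = 1111111100001111
  ((((b & ~a) | c) & d) | (b | ~a)) = 1111111100011111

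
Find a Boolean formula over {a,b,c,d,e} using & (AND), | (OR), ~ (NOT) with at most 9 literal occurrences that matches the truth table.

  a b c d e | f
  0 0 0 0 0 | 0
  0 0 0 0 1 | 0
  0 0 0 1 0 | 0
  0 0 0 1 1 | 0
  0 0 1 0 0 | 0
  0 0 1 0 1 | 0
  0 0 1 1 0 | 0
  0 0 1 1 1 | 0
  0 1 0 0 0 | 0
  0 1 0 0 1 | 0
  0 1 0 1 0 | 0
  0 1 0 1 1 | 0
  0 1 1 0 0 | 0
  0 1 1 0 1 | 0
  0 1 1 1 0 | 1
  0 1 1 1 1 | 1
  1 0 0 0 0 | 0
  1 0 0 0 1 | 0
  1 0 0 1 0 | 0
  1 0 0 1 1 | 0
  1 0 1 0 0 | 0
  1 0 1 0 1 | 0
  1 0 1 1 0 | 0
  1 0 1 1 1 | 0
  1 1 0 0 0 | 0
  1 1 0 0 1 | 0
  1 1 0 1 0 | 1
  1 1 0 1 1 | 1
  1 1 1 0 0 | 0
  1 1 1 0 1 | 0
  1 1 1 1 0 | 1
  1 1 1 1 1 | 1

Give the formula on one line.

  ~c = 11110000111100001111000011110000
  (~c | d) = 11110011111100111111001111110011
  (d & a) = 00000000000000000011001100110011
  (c | (d & a)) = 00001111000011110011111100111111
  ((c | (d & a)) & b) = 00000000000011110000000000111111
  ((~c | d) & ((c | (d & a)) & b)) = 00000000000000110000000000110011

((~c | d) & ((c | (d & a)) & b))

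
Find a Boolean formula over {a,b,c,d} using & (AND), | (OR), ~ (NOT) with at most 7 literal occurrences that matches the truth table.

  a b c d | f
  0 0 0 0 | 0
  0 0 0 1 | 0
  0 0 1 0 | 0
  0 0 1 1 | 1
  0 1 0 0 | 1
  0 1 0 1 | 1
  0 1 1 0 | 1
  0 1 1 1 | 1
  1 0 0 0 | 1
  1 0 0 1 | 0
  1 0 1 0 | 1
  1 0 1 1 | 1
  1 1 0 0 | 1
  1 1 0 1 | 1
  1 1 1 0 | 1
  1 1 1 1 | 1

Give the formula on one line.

(b | ((~d & a) | ((d & c) & ~b)))

  ~d = 1010101010101010
  (~d & a) = 0000000010101010
  (d & c) = 0001000100010001
  ~b = 1111000011110000
  ((d & c) & ~b) = 0001000000010000
  ((~d & a) | ((d & c) & ~b)) = 0001000010111010
  (b | ((~d & a) | ((d & c) & ~b))) = 0001111110111111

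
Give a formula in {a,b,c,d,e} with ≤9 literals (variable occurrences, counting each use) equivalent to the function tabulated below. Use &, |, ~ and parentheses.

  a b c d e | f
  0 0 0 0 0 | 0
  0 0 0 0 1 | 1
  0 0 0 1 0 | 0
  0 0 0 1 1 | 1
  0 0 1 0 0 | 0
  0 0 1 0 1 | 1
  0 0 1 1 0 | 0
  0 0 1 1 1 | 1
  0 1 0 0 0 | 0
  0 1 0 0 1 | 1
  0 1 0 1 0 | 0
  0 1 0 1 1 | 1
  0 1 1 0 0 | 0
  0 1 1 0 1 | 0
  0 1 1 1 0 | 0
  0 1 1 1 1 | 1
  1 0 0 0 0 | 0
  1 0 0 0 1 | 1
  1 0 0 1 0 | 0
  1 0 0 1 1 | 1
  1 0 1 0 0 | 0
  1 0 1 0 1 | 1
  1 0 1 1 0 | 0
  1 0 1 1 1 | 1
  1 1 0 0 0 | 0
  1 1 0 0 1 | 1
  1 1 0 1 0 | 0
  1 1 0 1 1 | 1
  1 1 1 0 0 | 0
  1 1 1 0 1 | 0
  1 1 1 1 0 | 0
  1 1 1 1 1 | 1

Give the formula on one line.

  ~b = 11111111000000001111111100000000
  (b & d) = 00000000001100110000000000110011
  ~c = 11110000111100001111000011110000
  (e | a) = 01010101010101011111111111111111
  (~c & (e | a)) = 01010000010100001111000011110000
  ((b & d) | (~c & (e | a))) = 01010000011100111111000011110011
  (~b | ((b & d) | (~c & (e | a)))) = 11111111011100111111111111110011
  ((~b | ((b & d) | (~c & (e | a)))) & e) = 01010101010100010101010101010001

((~b | ((b & d) | (~c & (e | a)))) & e)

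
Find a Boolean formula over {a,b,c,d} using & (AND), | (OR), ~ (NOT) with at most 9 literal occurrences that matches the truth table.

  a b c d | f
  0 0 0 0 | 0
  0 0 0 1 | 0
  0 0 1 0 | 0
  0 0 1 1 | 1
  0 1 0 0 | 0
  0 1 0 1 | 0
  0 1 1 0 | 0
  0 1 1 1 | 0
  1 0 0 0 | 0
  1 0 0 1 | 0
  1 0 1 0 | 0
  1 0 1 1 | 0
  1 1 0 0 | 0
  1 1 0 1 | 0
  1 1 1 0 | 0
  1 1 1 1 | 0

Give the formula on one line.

  ~b = 1111000011110000
  (c & ~b) = 0011000000110000
  (d & (c & ~b)) = 0001000000010000
  ~a = 1111111100000000
  (d & ~b) = 0101000001010000
  (~a & (d & ~b)) = 0101000000000000
  ((d & (c & ~b)) & (~a & (d & ~b))) = 0001000000000000

((d & (c & ~b)) & (~a & (d & ~b)))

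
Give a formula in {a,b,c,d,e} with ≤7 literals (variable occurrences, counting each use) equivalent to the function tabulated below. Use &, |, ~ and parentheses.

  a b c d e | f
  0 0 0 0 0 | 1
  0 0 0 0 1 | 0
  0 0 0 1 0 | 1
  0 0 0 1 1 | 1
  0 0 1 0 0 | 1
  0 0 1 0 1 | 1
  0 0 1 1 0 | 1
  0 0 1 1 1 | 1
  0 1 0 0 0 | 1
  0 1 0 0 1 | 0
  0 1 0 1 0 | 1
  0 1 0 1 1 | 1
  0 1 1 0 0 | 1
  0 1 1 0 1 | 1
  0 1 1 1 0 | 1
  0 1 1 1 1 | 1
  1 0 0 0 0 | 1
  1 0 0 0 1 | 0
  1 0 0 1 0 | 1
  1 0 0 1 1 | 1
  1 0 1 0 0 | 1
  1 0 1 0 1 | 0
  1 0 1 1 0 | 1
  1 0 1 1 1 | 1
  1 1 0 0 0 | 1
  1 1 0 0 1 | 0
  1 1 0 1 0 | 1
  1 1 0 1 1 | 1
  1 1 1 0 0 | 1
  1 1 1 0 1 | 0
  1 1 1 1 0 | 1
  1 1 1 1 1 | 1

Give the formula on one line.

((~a & c) | (~e | d))

  ~a = 11111111111111110000000000000000
  (~a & c) = 00001111000011110000000000000000
  ~e = 10101010101010101010101010101010
  (~e | d) = 10111011101110111011101110111011
  ((~a & c) | (~e | d)) = 10111111101111111011101110111011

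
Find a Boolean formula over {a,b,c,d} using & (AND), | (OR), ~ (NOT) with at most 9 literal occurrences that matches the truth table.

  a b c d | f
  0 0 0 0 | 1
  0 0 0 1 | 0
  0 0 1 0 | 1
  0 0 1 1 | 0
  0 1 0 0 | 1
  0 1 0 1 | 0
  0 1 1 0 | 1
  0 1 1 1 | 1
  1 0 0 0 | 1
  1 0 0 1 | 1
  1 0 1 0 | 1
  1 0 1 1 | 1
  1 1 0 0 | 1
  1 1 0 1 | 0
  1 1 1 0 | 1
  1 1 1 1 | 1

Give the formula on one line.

  ~d = 1010101010101010
  ~a = 1111111100000000
  (~d & ~a) = 1010101000000000
  (~d & b) = 0000101000001010
  ((~d & ~a) | (~d & b)) = 1010101000001010
  (b | a) = 0000111111111111
  ((b | a) & c) = 0000001100110011
  ~b = 1111000011110000
  (~b & a) = 0000000011110000
  (((b | a) & c) | (~b & a)) = 0000001111110011
  (((~d & ~a) | (~d & b)) | (((b | a) & c) | (~b & a))) = 1010101111111011

(((~d & ~a) | (~d & b)) | (((b | a) & c) | (~b & a)))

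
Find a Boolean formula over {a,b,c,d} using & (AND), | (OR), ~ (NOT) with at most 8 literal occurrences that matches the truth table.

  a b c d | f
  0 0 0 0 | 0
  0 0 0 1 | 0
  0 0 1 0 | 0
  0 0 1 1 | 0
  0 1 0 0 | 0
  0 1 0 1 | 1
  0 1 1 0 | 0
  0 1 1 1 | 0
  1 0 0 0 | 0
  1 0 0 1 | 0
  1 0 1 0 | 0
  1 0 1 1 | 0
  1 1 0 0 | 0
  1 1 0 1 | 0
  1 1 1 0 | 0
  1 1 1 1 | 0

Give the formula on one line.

  ~c = 1100110011001100
  (d & ~c) = 0100010001000100
  ~a = 1111111100000000
  ~d = 1010101010101010
  (~a | ~d) = 1111111110101010
  (~c & (~a | ~d)) = 1100110010001000
  ((d & ~c) & (~c & (~a | ~d))) = 0100010000000000
  (b & ~a) = 0000111100000000
  (d & (b & ~a)) = 0000010100000000
  (((d & ~c) & (~c & (~a | ~d))) & (d & (b & ~a))) = 0000010000000000

(((d & ~c) & (~c & (~a | ~d))) & (d & (b & ~a)))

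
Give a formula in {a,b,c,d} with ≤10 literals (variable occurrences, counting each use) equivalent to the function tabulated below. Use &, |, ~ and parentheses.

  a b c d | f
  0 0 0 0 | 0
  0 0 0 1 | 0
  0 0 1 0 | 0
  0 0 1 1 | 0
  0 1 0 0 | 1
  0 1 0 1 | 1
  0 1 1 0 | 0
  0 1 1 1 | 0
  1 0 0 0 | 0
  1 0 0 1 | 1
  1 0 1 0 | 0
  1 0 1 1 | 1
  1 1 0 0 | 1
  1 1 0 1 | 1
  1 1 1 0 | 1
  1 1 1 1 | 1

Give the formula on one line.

(((b & ~c) | (a & (d & c))) | ((d | (~a | b)) & a))

  ~c = 1100110011001100
  (b & ~c) = 0000110000001100
  (d & c) = 0001000100010001
  (a & (d & c)) = 0000000000010001
  ((b & ~c) | (a & (d & c))) = 0000110000011101
  ~a = 1111111100000000
  (~a | b) = 1111111100001111
  (d | (~a | b)) = 1111111101011111
  ((d | (~a | b)) & a) = 0000000001011111
  (((b & ~c) | (a & (d & c))) | ((d | (~a | b)) & a)) = 0000110001011111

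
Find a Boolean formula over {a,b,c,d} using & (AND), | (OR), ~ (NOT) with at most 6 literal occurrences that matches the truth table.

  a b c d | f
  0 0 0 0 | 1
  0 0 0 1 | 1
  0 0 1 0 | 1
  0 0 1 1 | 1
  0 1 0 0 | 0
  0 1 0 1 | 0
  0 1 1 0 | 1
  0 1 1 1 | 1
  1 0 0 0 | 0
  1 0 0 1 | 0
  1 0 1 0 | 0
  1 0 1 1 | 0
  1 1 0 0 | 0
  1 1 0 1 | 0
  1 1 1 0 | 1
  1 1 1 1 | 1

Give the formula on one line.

  (c & b) = 0000001100000011
  ~a = 1111111100000000
  ~b = 1111000011110000
  (~a & ~b) = 1111000000000000
  ((c & b) | (~a & ~b)) = 1111001100000011

((c & b) | (~a & ~b))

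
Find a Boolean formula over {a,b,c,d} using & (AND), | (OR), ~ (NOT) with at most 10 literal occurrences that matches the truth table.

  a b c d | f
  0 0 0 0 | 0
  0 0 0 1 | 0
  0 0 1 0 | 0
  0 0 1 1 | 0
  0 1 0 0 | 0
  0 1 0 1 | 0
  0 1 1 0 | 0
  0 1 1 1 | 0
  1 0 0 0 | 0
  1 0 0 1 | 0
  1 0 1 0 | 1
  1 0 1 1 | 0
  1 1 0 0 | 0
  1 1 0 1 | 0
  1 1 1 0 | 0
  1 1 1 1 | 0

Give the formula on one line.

  ~d = 1010101010101010
  ~b = 1111000011110000
  (~d | ~b) = 1111101011111010
  ((~d | ~b) & a) = 0000000011111010
  (c & ~d) = 0010001000100010
  (b & ~d) = 0000101000001010
  ((c & ~d) | (b & ~d)) = 0010101000101010
  (((c & ~d) | (b & ~d)) & ~b) = 0010000000100000
  (((~d | ~b) & a) & (((c & ~d) | (b & ~d)) & ~b)) = 0000000000100000

(((~d | ~b) & a) & (((c & ~d) | (b & ~d)) & ~b))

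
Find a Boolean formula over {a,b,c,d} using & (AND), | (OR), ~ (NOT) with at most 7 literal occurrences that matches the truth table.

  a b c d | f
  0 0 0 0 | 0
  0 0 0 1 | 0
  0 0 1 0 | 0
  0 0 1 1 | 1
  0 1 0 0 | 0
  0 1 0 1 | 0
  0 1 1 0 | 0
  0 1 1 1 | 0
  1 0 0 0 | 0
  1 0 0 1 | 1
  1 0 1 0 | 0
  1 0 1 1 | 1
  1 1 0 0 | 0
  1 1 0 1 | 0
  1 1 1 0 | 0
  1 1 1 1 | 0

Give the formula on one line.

(~b & ((d & a) | ((c & ~b) & d)))

  ~b = 1111000011110000
  (d & a) = 0000000001010101
  (c & ~b) = 0011000000110000
  ((c & ~b) & d) = 0001000000010000
  ((d & a) | ((c & ~b) & d)) = 0001000001010101
  (~b & ((d & a) | ((c & ~b) & d))) = 0001000001010000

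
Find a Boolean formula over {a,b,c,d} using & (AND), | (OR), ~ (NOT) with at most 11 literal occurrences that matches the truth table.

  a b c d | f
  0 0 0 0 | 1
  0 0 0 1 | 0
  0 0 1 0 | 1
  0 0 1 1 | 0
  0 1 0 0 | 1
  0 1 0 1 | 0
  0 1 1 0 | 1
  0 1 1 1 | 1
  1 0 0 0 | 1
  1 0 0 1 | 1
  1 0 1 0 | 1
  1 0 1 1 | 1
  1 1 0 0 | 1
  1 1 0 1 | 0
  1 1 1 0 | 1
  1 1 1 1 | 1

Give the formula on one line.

((a & ~b) | ((c | ~d) & (~d | ((~c | b) | a))))

  ~b = 1111000011110000
  (a & ~b) = 0000000011110000
  ~d = 1010101010101010
  (c | ~d) = 1011101110111011
  ~c = 1100110011001100
  (~c | b) = 1100111111001111
  ((~c | b) | a) = 1100111111111111
  (~d | ((~c | b) | a)) = 1110111111111111
  ((c | ~d) & (~d | ((~c | b) | a))) = 1010101110111011
  ((a & ~b) | ((c | ~d) & (~d | ((~c | b) | a)))) = 1010101111111011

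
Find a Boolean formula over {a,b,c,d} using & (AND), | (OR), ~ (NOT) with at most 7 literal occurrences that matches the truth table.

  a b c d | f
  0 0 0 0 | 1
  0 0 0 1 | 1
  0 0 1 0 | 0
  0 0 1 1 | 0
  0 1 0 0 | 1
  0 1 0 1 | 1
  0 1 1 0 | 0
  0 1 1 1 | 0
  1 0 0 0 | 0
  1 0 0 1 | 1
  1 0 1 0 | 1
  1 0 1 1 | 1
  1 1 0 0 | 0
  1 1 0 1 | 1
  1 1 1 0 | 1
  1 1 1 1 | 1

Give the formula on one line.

  (d | c) = 0111011101110111
  ~a = 1111111100000000
  ~d = 1010101010101010
  (~d & c) = 0010001000100010
  (~a | (~d & c)) = 1111111100100010
  ((d | c) | (~a | (~d & c))) = 1111111101110111
  ~c = 1100110011001100
  (a | ~c) = 1100110011111111
  (((d | c) | (~a | (~d & c))) & (a | ~c)) = 1100110001110111

(((d | c) | (~a | (~d & c))) & (a | ~c))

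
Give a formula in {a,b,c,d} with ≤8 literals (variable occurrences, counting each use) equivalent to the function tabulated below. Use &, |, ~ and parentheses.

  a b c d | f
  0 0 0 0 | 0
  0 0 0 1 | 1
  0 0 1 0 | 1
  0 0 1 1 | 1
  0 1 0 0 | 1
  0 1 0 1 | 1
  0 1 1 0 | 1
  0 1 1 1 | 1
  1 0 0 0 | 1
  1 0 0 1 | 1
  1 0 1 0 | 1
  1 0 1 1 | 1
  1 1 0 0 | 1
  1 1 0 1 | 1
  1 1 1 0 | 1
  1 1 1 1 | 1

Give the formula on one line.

(a | ((b | c) | (d & ~b)))

  (b | c) = 0011111100111111
  ~b = 1111000011110000
  (d & ~b) = 0101000001010000
  ((b | c) | (d & ~b)) = 0111111101111111
  (a | ((b | c) | (d & ~b))) = 0111111111111111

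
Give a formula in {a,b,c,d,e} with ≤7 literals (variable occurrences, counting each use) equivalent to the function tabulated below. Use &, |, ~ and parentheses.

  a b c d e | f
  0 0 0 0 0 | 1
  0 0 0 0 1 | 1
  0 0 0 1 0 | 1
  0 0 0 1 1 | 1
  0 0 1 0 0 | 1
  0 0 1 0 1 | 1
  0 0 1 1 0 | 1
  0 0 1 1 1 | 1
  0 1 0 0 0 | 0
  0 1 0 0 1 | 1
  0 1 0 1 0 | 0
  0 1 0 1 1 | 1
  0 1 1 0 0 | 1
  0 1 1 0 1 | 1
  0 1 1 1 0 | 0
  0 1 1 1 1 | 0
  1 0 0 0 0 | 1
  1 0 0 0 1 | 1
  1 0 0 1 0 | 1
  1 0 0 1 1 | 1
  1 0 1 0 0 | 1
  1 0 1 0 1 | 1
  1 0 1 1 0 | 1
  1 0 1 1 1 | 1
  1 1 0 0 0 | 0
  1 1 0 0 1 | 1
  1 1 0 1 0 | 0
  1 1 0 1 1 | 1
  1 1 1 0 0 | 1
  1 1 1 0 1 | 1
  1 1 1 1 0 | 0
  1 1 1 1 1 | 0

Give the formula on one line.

(((~c & e) | ~b) | (~d & c))

  ~c = 11110000111100001111000011110000
  (~c & e) = 01010000010100000101000001010000
  ~b = 11111111000000001111111100000000
  ((~c & e) | ~b) = 11111111010100001111111101010000
  ~d = 11001100110011001100110011001100
  (~d & c) = 00001100000011000000110000001100
  (((~c & e) | ~b) | (~d & c)) = 11111111010111001111111101011100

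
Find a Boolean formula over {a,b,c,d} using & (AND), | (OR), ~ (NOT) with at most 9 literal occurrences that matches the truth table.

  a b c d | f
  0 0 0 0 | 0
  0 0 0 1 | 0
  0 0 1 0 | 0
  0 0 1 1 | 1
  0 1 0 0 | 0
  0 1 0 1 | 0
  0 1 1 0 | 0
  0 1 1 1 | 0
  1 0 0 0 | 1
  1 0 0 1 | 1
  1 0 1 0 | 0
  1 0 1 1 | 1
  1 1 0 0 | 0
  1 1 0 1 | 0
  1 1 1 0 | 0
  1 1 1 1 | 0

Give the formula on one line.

((a & ((a & (~b & ~c)) | (~a & ~c))) | (c & (~b & d)))

  ~b = 1111000011110000
  ~c = 1100110011001100
  (~b & ~c) = 1100000011000000
  (a & (~b & ~c)) = 0000000011000000
  ~a = 1111111100000000
  (~a & ~c) = 1100110000000000
  ((a & (~b & ~c)) | (~a & ~c)) = 1100110011000000
  (a & ((a & (~b & ~c)) | (~a & ~c))) = 0000000011000000
  (~b & d) = 0101000001010000
  (c & (~b & d)) = 0001000000010000
  ((a & ((a & (~b & ~c)) | (~a & ~c))) | (c & (~b & d))) = 0001000011010000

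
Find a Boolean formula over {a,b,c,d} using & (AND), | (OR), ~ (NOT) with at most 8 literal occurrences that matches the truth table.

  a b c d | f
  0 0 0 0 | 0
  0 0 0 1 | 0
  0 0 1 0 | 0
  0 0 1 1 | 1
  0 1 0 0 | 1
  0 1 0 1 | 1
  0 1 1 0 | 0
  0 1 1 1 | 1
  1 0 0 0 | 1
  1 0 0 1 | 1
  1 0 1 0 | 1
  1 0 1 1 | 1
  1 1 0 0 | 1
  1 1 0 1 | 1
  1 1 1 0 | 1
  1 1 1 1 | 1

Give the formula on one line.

  (c & d) = 0001000100010001
  (a | (c & d)) = 0001000111111111
  ~c = 1100110011001100
  (b & ~c) = 0000110000001100
  ~a = 1111111100000000
  (d | ~a) = 1111111101010101
  (c | (d | ~a)) = 1111111101110111
  ((b & ~c) & (c | (d | ~a))) = 0000110000000100
  ((a | (c & d)) | ((b & ~c) & (c | (d | ~a)))) = 0001110111111111

((a | (c & d)) | ((b & ~c) & (c | (d | ~a))))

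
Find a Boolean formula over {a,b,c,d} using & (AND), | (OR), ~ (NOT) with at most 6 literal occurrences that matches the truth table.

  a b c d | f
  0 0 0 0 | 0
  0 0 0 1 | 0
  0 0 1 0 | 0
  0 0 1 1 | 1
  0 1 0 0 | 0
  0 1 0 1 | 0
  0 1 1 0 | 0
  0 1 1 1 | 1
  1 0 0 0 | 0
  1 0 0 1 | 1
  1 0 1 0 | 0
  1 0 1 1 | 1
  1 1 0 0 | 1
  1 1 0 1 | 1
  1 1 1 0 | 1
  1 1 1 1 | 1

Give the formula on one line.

  (d & c) = 0001000100010001
  (b & a) = 0000000000001111
  (a & d) = 0000000001010101
  ((b & a) | (a & d)) = 0000000001011111
  ((d & c) | ((b & a) | (a & d))) = 0001000101011111

((d & c) | ((b & a) | (a & d)))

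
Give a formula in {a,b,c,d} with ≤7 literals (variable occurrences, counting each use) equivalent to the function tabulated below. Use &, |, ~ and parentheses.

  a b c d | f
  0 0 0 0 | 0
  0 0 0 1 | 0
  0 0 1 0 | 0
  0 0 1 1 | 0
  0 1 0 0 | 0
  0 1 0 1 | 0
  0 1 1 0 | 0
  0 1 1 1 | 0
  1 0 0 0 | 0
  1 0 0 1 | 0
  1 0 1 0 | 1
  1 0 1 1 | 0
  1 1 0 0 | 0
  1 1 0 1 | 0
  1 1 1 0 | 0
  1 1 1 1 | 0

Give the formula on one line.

  ~d = 1010101010101010
  ~b = 1111000011110000
  (~d | ~b) = 1111101011111010
  ~a = 1111111100000000
  ((~d | ~b) | ~a) = 1111111111111010
  (c & a) = 0000000000110011
  (((~d | ~b) | ~a) & (c & a)) = 0000000000110010
  (~b & ~d) = 1010000010100000
  ((((~d | ~b) | ~a) & (c & a)) & (~b & ~d)) = 0000000000100000

((((~d | ~b) | ~a) & (c & a)) & (~b & ~d))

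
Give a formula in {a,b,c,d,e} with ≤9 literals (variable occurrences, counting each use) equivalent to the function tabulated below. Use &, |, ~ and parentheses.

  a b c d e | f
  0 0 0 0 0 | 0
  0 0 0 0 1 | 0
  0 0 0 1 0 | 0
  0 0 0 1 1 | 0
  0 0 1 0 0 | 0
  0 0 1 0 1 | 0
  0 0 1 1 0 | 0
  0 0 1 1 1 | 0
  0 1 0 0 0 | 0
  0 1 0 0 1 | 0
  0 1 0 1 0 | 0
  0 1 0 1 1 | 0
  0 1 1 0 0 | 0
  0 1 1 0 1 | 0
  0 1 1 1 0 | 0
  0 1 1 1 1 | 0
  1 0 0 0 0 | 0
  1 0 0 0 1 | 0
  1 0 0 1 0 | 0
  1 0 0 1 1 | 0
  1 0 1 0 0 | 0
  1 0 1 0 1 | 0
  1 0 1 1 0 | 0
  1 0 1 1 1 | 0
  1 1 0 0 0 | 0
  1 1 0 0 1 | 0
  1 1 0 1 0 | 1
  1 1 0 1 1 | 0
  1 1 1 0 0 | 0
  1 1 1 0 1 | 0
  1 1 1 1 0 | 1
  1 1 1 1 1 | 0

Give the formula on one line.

  ~b = 11111111000000001111111100000000
  (d | ~b) = 11111111001100111111111100110011
  ~e = 10101010101010101010101010101010
  (b & ~e) = 00000000101010100000000010101010
  ((b & ~e) | d) = 00110011101110110011001110111011
  ((d | ~b) | ((b & ~e) | d)) = 11111111101110111111111110111011
  (b & ((d | ~b) | ((b & ~e) | d))) = 00000000101110110000000010111011
  ((b & ((d | ~b) | ((b & ~e) | d))) & a) = 00000000000000000000000010111011
  (d & ~e) = 00100010001000100010001000100010
  (((b & ((d | ~b) | ((b & ~e) | d))) & a) & (d & ~e)) = 00000000000000000000000000100010

(((b & ((d | ~b) | ((b & ~e) | d))) & a) & (d & ~e))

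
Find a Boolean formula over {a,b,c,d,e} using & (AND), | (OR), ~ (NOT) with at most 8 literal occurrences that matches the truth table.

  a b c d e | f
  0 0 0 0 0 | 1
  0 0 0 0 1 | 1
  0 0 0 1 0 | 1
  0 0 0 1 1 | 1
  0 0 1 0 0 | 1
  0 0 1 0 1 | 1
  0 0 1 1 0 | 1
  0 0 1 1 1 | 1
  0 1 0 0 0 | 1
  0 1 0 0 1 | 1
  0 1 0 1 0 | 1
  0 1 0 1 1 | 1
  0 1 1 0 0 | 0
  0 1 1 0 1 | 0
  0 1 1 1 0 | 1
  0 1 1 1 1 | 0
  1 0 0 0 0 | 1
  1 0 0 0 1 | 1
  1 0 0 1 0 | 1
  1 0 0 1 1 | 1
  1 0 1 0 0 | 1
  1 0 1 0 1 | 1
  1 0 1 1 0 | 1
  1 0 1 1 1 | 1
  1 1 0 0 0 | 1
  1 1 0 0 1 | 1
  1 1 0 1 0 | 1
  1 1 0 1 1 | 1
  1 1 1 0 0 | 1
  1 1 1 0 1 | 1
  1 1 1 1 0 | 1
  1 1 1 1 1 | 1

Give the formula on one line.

  ~b = 11111111000000001111111100000000
  (d | c) = 00111111001111110011111100111111
  (~b & (d | c)) = 00111111000000000011111100000000
  ~e = 10101010101010101010101010101010
  (d & ~e) = 00100010001000100010001000100010
  ((~b & (d | c)) | (d & ~e)) = 00111111001000100011111100100010
  ~c = 11110000111100001111000011110000
  (a & b) = 00000000000000000000000011111111
  (~c | (a & b)) = 11110000111100001111000011111111
  (((~b & (d | c)) | (d & ~e)) | (~c | (a & b))) = 11111111111100101111111111111111

(((~b & (d | c)) | (d & ~e)) | (~c | (a & b)))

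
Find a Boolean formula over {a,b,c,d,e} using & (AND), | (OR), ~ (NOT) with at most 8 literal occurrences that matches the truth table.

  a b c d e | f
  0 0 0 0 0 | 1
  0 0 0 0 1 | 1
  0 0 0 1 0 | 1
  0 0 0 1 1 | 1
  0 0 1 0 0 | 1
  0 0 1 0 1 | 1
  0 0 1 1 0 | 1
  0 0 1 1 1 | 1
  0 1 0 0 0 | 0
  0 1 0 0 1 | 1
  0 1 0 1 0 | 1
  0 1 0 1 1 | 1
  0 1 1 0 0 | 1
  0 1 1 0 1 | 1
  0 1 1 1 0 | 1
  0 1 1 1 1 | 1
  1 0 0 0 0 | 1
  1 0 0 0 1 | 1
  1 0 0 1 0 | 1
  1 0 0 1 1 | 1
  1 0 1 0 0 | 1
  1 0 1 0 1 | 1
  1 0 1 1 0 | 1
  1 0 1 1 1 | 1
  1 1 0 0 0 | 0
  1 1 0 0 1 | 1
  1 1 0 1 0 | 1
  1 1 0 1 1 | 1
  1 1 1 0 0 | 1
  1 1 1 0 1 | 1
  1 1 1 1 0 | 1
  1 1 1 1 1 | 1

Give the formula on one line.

(((e & (b | ~a)) | (c | (d & b))) | ~b)

  ~a = 11111111111111110000000000000000
  (b | ~a) = 11111111111111110000000011111111
  (e & (b | ~a)) = 01010101010101010000000001010101
  (d & b) = 00000000001100110000000000110011
  (c | (d & b)) = 00001111001111110000111100111111
  ((e & (b | ~a)) | (c | (d & b))) = 01011111011111110000111101111111
  ~b = 11111111000000001111111100000000
  (((e & (b | ~a)) | (c | (d & b))) | ~b) = 11111111011111111111111101111111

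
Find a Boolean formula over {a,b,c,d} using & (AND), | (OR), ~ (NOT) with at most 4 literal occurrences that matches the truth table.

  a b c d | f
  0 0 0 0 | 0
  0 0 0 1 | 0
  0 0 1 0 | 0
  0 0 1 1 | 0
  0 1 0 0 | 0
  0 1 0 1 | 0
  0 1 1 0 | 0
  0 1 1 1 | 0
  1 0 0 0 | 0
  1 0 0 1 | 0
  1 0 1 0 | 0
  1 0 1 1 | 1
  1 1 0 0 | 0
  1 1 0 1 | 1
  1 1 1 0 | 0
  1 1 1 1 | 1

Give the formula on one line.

  (b | c) = 0011111100111111
  (a & d) = 0000000001010101
  ((b | c) & (a & d)) = 0000000000010101

((b | c) & (a & d))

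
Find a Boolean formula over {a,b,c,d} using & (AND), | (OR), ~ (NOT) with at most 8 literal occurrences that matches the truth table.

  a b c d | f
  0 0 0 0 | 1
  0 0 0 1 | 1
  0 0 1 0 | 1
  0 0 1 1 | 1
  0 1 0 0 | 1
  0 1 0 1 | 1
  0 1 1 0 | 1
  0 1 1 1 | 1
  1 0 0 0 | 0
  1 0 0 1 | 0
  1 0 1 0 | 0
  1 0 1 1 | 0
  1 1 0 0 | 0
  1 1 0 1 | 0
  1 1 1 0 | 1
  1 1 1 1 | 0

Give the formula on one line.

(~a | ((~d & (d | b)) & c))

  ~a = 1111111100000000
  ~d = 1010101010101010
  (d | b) = 0101111101011111
  (~d & (d | b)) = 0000101000001010
  ((~d & (d | b)) & c) = 0000001000000010
  (~a | ((~d & (d | b)) & c)) = 1111111100000010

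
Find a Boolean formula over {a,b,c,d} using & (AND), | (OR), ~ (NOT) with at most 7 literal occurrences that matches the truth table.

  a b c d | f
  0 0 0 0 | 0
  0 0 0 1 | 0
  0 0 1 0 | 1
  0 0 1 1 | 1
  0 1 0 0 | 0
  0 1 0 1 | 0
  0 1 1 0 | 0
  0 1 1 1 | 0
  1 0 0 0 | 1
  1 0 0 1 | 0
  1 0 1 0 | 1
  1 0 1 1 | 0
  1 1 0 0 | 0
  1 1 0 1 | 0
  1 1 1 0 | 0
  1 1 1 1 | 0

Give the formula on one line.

((~d | (~b & (~a & c))) & (~b & (c | a)))

  ~d = 1010101010101010
  ~b = 1111000011110000
  ~a = 1111111100000000
  (~a & c) = 0011001100000000
  (~b & (~a & c)) = 0011000000000000
  (~d | (~b & (~a & c))) = 1011101010101010
  (c | a) = 0011001111111111
  (~b & (c | a)) = 0011000011110000
  ((~d | (~b & (~a & c))) & (~b & (c | a))) = 0011000010100000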